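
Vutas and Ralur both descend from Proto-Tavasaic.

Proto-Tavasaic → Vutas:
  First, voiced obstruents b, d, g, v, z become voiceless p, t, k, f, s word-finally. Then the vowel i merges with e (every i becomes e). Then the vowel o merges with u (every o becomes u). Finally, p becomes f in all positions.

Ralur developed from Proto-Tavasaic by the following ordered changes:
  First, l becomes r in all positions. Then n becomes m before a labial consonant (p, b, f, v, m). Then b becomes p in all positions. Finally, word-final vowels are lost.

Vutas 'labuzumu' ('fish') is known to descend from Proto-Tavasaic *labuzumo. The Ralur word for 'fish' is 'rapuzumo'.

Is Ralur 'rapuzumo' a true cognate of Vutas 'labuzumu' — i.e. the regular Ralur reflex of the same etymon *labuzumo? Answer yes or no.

no

Derive the expected Ralur reflex of *labuzumo:
Ralur: *labuzumo
  labuzumo → rabuzumo   [unconditioned shift]
  rabuzumo (rule 2 does not apply)
  rabuzumo → rapuzumo   [unconditioned shift]
  rapuzumo → rapuzum   [apocope]
  giving Ralur rapuzum.
The regular Ralur reflex would be 'rapuzum', but the attested form is 'rapuzumo'. The correspondence is irregular, so they are not cognates (the Ralur form has a different source).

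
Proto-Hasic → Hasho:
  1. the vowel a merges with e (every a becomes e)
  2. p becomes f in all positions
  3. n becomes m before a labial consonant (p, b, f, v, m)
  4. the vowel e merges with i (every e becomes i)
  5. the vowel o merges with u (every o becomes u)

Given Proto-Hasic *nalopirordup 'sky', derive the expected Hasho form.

nilufirurduf

Hasho: *nalopirordup
  nalopirordup → nelopirordup   [vowel merger]
  nelopirordup → nelofirorduf   [unconditioned shift]
  nelofirorduf (rule 3 does not apply)
  nelofirorduf → nilofirorduf   [vowel merger]
  nilofirorduf → nilufirurduf   [vowel merger]
  giving Hasho nilufirurduf.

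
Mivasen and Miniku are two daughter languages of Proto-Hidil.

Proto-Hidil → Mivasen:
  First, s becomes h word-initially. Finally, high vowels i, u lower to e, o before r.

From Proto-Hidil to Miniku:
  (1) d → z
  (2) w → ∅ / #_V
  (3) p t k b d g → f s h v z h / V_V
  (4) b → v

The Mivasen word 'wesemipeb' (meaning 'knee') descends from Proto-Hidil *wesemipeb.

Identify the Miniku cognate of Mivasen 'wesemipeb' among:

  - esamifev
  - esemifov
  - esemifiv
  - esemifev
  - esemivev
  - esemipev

Miniku: *wesemipeb > esemipeb > esemifeb > esemifev  (by glide loss, intervocalic lenition, unconditioned shift)
The other candidates each miss or misapply at least one Miniku change.

esemifev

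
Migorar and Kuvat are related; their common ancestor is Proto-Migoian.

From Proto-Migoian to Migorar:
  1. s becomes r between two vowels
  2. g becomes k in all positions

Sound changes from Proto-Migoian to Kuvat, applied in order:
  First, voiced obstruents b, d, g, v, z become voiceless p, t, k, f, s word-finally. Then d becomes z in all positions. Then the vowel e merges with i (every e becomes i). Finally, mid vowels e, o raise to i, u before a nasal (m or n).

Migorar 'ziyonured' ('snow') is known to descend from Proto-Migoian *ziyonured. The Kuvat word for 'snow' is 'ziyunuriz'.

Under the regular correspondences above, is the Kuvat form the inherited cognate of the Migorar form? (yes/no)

no

Derive the expected Kuvat reflex of *ziyonured:
Kuvat: start from *ziyonured.
  rule 1 (final devoicing): ziyonured → ziyonuret
  rule 2: no change — ziyonuret
  rule 3 (vowel merger): ziyonuret → ziyonurit
  rule 4 (pre-nasal raising): ziyonurit → ziyunurit
  ⇒ Kuvat ziyunurit
The regular Kuvat reflex would be 'ziyunurit', but the attested form is 'ziyunuriz'. The correspondence is irregular, so they are not cognates (the Kuvat form has a different source).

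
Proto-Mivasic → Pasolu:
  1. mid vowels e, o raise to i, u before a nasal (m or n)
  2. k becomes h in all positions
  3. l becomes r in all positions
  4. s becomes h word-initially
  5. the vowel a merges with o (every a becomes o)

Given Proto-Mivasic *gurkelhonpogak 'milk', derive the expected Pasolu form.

Pasolu: start from *gurkelhonpogak.
  rule 1 (pre-nasal raising): gurkelhonpogak → gurkelhunpogak
  rule 2 (unconditioned shift): gurkelhunpogak → gurhelhunpogah
  rule 3 (unconditioned shift): gurhelhunpogah → gurherhunpogah
  rule 4: no change — gurherhunpogah
  rule 5 (vowel merger): gurherhunpogah → gurherhunpogoh
  ⇒ Pasolu gurherhunpogoh

gurherhunpogoh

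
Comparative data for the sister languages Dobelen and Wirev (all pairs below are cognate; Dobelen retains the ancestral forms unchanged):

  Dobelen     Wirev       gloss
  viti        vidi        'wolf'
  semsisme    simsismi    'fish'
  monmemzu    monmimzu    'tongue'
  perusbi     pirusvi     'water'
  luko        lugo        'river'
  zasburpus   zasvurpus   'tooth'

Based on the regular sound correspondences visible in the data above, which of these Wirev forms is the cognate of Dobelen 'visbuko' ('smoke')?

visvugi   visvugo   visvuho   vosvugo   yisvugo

zasburpus ~ zasvurpus — Dobelen b corresponds to Wirev v after a consonant, before a back vowel.
luko ~ lugo — Dobelen k corresponds to Wirev g between vowels (before a back vowel).
Applying these to Dobelen 'visbuko':
  visbuko → visvuko   (b→v after a consonant, before a back vowel)
  visvuko → visvugo   (k→g between vowels (before a back vowel))
So the Wirev cognate is 'visvugo'.

visvugo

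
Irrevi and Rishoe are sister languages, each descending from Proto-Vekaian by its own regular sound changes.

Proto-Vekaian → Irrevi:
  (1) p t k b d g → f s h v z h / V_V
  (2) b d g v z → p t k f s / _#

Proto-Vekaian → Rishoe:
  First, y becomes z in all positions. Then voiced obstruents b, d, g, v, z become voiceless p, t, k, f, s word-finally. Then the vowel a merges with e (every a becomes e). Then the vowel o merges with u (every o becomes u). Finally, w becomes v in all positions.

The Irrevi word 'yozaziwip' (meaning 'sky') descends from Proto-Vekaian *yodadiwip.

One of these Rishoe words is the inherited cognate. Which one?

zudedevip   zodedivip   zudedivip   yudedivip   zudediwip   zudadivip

zudedivip

Rishoe: start from *yodadiwip.
  rule 1 (unconditioned shift): yodadiwip → zodadiwip
  rule 2: no change — zodadiwip
  rule 3 (vowel merger): zodadiwip → zodediwip
  rule 4 (vowel merger): zodediwip → zudediwip
  rule 5 (unconditioned shift): zudediwip → zudedivip
  ⇒ Rishoe zudedivip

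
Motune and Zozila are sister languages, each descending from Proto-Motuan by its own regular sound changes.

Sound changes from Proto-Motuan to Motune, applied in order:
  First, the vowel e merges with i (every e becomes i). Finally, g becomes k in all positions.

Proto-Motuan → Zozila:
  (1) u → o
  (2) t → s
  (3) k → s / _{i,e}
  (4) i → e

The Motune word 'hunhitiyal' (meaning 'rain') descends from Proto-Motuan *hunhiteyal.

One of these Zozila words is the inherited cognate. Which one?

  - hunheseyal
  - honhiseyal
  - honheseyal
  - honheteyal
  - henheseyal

honheseyal

Zozila: start from *hunhiteyal.
  rule 1 (vowel merger): hunhiteyal → honhiteyal
  rule 2 (unconditioned shift): honhiteyal → honhiseyal
  rule 3: no change — honhiseyal
  rule 4 (vowel merger): honhiseyal → honheseyal
  ⇒ Zozila honheseyal
Only 'honheseyal' matches the regular Zozila development of *hunhiteyal.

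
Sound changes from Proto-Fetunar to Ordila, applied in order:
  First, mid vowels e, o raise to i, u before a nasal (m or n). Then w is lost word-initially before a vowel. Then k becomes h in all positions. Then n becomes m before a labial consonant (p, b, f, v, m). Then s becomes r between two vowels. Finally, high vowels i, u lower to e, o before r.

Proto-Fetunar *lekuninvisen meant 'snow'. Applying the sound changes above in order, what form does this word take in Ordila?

lehunimverin

Ordila: *lekuninvisen
  lekuninvisen → lekuninvisin   [pre-nasal raising]
  lekuninvisin (rule 2 does not apply)
  lekuninvisin → lehuninvisin   [unconditioned shift]
  lehuninvisin → lehunimvisin   [nasal place assimilation]
  lehunimvisin → lehunimvirin   [rhotacism]
  lehunimvirin → lehunimverin   [pre-rhotic lowering]
  giving Ordila lehunimverin.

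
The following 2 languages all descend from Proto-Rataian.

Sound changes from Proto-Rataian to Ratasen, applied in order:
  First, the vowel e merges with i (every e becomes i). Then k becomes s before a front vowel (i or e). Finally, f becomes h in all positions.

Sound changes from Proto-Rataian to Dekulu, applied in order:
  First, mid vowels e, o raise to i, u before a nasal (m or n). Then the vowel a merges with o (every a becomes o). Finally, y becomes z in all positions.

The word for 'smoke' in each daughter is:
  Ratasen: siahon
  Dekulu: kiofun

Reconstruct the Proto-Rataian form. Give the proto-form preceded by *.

*kiafon

Position 5: Ratasen has o, Dekulu has u. Ratasen preserves o here (none of its changes turn any other segment into o), so the proto-segment is *o.
Position 4: Ratasen has h, Dekulu has f. Dekulu preserves f here (none of its changes turn any other segment into f), so the proto-segment is *f.
Continuing position by position gives *kiafon; check it forward:
Ratasen: *kiafon > siafon > siahon  (by palatalisation, unconditioned shift)
Dekulu: start from *kiafon.
  rule 1 (pre-nasal raising): kiafon → kiafun
  rule 2 (vowel merger): kiafun → kiofun
  rule 3: no change — kiofun
  ⇒ Dekulu kiofun
*kiafon is the unique common source.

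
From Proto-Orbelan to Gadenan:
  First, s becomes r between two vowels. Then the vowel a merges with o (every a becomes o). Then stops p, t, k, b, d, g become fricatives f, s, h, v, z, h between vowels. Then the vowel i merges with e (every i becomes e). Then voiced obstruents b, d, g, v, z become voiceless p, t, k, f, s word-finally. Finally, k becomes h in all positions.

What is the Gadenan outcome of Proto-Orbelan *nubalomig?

nuvolomeh

Gadenan: *nubalomig
  nubalomig (rule 1 does not apply)
  nubalomig → nubolomig   [vowel merger]
  nubolomig → nuvolomig   [intervocalic lenition]
  nuvolomig → nuvolomeg   [vowel merger]
  nuvolomeg → nuvolomek   [final devoicing]
  nuvolomek → nuvolomeh   [unconditioned shift]
  giving Gadenan nuvolomeh.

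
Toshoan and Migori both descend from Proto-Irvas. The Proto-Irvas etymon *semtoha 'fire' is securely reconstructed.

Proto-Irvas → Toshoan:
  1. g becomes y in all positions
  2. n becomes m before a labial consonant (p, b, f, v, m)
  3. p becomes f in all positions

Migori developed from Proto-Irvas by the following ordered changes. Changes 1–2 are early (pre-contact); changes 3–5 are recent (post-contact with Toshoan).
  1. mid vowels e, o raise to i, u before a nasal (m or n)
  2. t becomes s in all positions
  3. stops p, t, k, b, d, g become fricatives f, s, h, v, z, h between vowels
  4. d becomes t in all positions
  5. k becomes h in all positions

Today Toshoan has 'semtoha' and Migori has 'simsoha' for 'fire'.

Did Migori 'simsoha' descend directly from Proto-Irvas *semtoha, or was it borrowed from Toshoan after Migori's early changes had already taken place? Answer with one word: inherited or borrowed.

If inherited, *semtoha would pass through all of Migori's changes:
Migori: *semtoha
  semtoha → simtoha   [pre-nasal raising]
  simtoha → simsoha   [unconditioned shift]
  simsoha (rule 3 does not apply)
  simsoha (rule 4 does not apply)
  simsoha (rule 5 does not apply)
  giving Migori simsoha.
If borrowed from Toshoan 'semtoha' after the early changes, it would undergo only the recent ones:
  rule 3 (intervocalic lenition): no change (semtoha)
  rule 4 (unconditioned shift): no change (semtoha)
  rule 5 (unconditioned shift): no change (semtoha)
  ⇒ as a loan: semtoha
Migori 'simsoha' matches the inherited outcome exactly, so it is an inherited cognate, not a loan.

inherited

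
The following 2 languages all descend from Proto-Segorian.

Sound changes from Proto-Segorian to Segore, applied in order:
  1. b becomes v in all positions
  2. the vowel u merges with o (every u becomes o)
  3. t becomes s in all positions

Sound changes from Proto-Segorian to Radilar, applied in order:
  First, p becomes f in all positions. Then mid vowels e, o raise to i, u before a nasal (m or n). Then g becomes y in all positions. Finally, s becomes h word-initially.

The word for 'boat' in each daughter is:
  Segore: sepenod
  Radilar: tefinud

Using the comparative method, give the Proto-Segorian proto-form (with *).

*tepenud

Position 3: Segore has p, Radilar has f. Segore preserves p here (none of its changes turn any other segment into p), so the proto-segment is *p.
Position 6: Segore has o, Radilar has u. Taking the neighbouring segments as reconstructed: Segore o could go back to *o or *u; Radilar u can only go back to *u — the one source consistent with every daughter is *u.
Position 1: Segore has s, Radilar has t. Radilar preserves t here (none of its changes turn any other segment into t), so the proto-segment is *t.
This points to *tepenud. Verify forward in each daughter:
Segore: *tepenud > tepenod > sepenod  (by vowel merger, unconditioned shift)
Radilar: *tepenud
  tepenud → tefenud   [unconditioned shift]
  tefenud → tefinud   [pre-nasal raising]
  tefinud (rule 3 does not apply)
  tefinud (rule 4 does not apply)
  giving Radilar tefinud.
No other proto-form is consistent with every reflex, so the reconstruction is *tepenud.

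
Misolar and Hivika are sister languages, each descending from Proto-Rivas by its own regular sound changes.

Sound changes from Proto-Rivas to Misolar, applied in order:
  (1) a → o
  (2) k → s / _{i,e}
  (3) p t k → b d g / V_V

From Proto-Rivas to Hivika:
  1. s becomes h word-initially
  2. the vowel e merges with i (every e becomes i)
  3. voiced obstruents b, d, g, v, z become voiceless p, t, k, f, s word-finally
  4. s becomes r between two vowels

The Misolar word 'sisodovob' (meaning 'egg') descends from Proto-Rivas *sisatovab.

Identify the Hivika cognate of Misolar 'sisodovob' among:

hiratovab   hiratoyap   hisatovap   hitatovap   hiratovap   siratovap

hiratovap

Hivika: start from *sisatovab.
  rule 1 (debuccalisation): sisatovab → hisatovab
  rule 2: no change — hisatovab
  rule 3 (final devoicing): hisatovab → hisatovap
  rule 4 (rhotacism): hisatovap → hiratovap
  ⇒ Hivika hiratovap
Among the options, 'hiratovap' alone shows every Hivika change applied in order.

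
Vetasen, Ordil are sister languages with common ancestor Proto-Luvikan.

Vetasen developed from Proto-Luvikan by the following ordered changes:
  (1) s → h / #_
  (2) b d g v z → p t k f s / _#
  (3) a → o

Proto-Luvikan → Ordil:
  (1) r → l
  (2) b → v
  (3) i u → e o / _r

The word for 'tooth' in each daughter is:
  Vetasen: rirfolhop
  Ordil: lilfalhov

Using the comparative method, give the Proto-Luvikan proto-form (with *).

*rirfalhob

Position 3: Vetasen has r, Ordil has l. Vetasen preserves r here (none of its changes turn any other segment into r), so the proto-segment is *r.
Position 1: Vetasen has r, Ordil has l. Vetasen preserves r here (none of its changes turn any other segment into r), so the proto-segment is *r.
Position 9: Vetasen has p, Ordil has v. Taking the neighbouring segments as reconstructed: Vetasen p could go back to *p or *b; Ordil v could go back to *b or *v — the one source consistent with every daughter is *b.
This points to *rirfalhob. Verify forward in each daughter:
Vetasen: start from *rirfalhob.
  rule 1: no change — rirfalhob
  rule 2 (final devoicing): rirfalhob → rirfalhop
  rule 3 (vowel merger): rirfalhop → rirfolhop
  ⇒ Vetasen rirfolhop
Ordil: *rirfalhob > lilfalhob > lilfalhov  (by unconditioned shift, unconditioned shift)
No other proto-form is consistent with every reflex, so the reconstruction is *rirfalhob.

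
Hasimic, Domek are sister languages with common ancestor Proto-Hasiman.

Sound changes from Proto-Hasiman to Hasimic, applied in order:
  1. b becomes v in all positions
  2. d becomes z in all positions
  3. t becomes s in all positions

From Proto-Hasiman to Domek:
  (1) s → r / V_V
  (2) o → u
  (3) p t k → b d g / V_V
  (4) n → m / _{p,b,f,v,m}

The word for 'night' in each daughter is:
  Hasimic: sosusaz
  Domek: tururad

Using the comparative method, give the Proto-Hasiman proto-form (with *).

*tosusad

Position 1: Hasimic has s, Domek has t. Domek preserves t here (none of its changes turn any other segment into t), so the proto-segment is *t.
Position 3: Hasimic has s, Domek has r. Taking the neighbouring segments as reconstructed: Hasimic s could go back to *t or *s; Domek r could go back to *s or *r — the one source consistent with every daughter is *s.
Verify the candidate proto-form against each daughter:
Hasimic: start from *tosusad.
  rule 1: no change — tosusad
  rule 2 (unconditioned shift): tosusad → tosusaz
  rule 3 (unconditioned shift): tosusaz → sosusaz
  ⇒ Hasimic sosusaz
Domek: start from *tosusad.
  rule 1 (rhotacism): tosusad → torurad
  rule 2 (vowel merger): torurad → tururad
  rule 3: no change — tururad
  rule 4: no change — tururad
  ⇒ Domek tururad
Only *tosusad yields all of Hasimic sosusaz, Domek tururad.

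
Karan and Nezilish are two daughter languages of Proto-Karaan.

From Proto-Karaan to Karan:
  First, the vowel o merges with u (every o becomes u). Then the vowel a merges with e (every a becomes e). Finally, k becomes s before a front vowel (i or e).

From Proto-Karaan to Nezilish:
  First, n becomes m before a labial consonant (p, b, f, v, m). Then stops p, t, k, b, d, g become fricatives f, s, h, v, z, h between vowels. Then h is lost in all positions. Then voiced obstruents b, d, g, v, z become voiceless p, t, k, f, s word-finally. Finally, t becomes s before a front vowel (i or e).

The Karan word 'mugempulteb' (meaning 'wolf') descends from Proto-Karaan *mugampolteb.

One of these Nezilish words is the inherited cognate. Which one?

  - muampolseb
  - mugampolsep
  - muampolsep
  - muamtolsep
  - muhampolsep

muampolsep

Nezilish: *mugampolteb
  mugampolteb (rule 1 does not apply)
  mugampolteb → muhampolteb   [intervocalic lenition]
  muhampolteb → muampolteb   [h-loss]
  muampolteb → muampoltep   [final devoicing]
  muampoltep → muampolsep   [palatalisation]
  giving Nezilish muampolsep.
The other candidates each miss or misapply at least one Nezilish change.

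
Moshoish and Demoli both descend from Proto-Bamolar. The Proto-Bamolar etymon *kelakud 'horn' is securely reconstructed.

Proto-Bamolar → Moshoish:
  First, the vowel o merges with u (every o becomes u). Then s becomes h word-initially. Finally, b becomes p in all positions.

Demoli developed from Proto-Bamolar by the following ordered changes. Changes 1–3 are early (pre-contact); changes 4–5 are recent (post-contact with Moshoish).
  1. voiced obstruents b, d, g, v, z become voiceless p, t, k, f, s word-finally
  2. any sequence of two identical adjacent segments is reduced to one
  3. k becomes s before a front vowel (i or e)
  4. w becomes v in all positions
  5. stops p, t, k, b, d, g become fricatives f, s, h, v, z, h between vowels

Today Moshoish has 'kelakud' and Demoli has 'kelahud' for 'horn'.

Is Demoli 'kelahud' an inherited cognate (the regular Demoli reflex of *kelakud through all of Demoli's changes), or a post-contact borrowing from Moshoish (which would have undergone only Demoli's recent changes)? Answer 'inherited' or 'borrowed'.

borrowed

If inherited, *kelakud would pass through all of Demoli's changes:
Demoli: *kelakud > kelakut > selakut > selahut  (by final devoicing, palatalisation, intervocalic lenition)
If borrowed from Moshoish 'kelakud' after the early changes, it would undergo only the recent ones:
  rule 4 (unconditioned shift): no change (kelakud)
  rule 5 (intervocalic lenition): kelakud → kelahud
  ⇒ as a loan: kelahud
Demoli 'kelahud' matches the loan outcome 'kelahud', not the inherited 'selahut' — it skipped the early Demoli changes, so it was borrowed from Moshoish.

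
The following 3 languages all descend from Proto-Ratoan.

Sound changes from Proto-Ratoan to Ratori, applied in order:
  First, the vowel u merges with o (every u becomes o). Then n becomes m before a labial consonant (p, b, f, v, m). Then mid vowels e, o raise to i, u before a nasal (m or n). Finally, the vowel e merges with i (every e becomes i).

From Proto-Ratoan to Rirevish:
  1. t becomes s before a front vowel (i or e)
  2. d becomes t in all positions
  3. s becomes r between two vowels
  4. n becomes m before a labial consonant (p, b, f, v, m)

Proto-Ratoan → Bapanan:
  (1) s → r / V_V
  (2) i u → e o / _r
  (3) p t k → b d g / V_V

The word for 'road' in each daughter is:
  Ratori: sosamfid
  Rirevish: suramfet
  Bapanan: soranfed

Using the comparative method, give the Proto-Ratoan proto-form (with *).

Position 8: Ratori has d, Rirevish has t, Bapanan has d. Ratori preserves d here (none of its changes turn any other segment into d), so the proto-segment is *d.
Position 3: Ratori has s, Rirevish has r, Bapanan has r. Ratori preserves s here (none of its changes turn any other segment into s), so the proto-segment is *s.
Position 7: Ratori has i, Rirevish has e, Bapanan has e. Rirevish preserves e here (none of its changes turn any other segment into e), so the proto-segment is *e.
This points to *susanfed. Verify forward in each daughter:
Ratori: *susanfed > sosanfed > sosamfed > sosamfid  (by vowel merger, nasal place assimilation, vowel merger)
Rirevish: start from *susanfed.
  rule 1: no change — susanfed
  rule 2 (unconditioned shift): susanfed → susanfet
  rule 3 (rhotacism): susanfet → suranfet
  rule 4 (nasal place assimilation): suranfet → suramfet
  ⇒ Rirevish suramfet
Bapanan: *susanfed
  susanfed → suranfed   [rhotacism]
  suranfed → soranfed   [pre-rhotic lowering]
  soranfed (rule 3 does not apply)
  giving Bapanan soranfed.
Only *susanfed yields all of Ratori sosamfid, Rirevish suramfet, Bapanan soranfed.

*susanfed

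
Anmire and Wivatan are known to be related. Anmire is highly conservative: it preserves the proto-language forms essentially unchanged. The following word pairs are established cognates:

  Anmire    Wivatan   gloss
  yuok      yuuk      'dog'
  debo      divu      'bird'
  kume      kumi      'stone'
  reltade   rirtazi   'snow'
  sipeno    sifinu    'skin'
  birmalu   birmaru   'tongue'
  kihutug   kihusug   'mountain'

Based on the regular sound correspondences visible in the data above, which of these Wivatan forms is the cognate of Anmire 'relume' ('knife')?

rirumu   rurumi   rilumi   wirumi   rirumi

rirumi

reltade ~ rirtazi — Anmire e corresponds to Wivatan i after a consonant, before a consonant other than r, m, n, p, b, f, v.
birmalu ~ birmaru — Anmire l corresponds to Wivatan r between vowels (before a back vowel).
kume ~ kumi, reltade ~ rirtazi — Anmire e corresponds to Wivatan i word-finally.
Applying these to Anmire 'relume':
  relume → rilume   (e→i after a consonant, before a consonant other than r, m, n, p, b, f, v)
  rilume → rirume   (l→r between vowels (before a back vowel))
  rirume → rirumi   (e→i word-finally)
So the Wivatan cognate is 'rirumi'.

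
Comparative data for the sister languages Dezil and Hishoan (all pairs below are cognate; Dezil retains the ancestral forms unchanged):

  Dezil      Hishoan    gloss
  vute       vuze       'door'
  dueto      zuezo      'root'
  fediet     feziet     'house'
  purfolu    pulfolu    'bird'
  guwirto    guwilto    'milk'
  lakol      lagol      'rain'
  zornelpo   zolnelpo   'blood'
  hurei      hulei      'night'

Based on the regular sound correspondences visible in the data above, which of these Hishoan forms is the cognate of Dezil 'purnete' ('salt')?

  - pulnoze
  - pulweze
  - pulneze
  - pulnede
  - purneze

zornelpo ~ zolnelpo — Dezil r corresponds to Hishoan l after a vowel, before a nasal.
vute ~ vuze — Dezil t corresponds to Hishoan z between vowels (before a front vowel).
Applying these to Dezil 'purnete':
  purnete → pulnete   (r→l after a vowel, before a nasal)
  pulnete → pulneze   (t→z between vowels (before a front vowel))
So the Hishoan cognate is 'pulneze'.

pulneze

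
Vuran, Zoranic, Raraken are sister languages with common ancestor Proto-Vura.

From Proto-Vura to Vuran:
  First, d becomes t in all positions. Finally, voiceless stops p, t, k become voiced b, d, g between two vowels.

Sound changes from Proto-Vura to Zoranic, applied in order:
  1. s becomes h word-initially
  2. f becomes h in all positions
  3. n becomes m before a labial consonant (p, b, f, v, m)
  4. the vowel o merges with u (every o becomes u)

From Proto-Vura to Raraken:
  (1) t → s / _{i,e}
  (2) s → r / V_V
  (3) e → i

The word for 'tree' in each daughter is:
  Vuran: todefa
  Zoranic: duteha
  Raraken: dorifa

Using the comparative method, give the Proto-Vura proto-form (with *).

Position 5: Vuran has f, Zoranic has h, Raraken has f. Vuran preserves f here (none of its changes turn any other segment into f), so the proto-segment is *f.
Position 1: Vuran has t, Zoranic has d, Raraken has d. Zoranic preserves d here (none of its changes turn any other segment into d), so the proto-segment is *d.
Position 2: Vuran has o, Zoranic has u, Raraken has o. Vuran preserves o here (none of its changes turn any other segment into o), so the proto-segment is *o.
Verify the candidate proto-form against each daughter:
Vuran: *dotefa
  dotefa → totefa   [unconditioned shift]
  totefa → todefa   [intervocalic voicing]
  giving Vuran todefa.
Zoranic: *dotefa
  dotefa (rule 1 does not apply)
  dotefa → doteha   [unconditioned shift]
  doteha (rule 3 does not apply)
  doteha → duteha   [vowel merger]
  giving Zoranic duteha.
Raraken: *dotefa > dosefa > dorefa > dorifa  (by palatalisation, rhotacism, vowel merger)
Only *dotefa yields all of Vuran todefa, Zoranic duteha, Raraken dorifa.

*dotefa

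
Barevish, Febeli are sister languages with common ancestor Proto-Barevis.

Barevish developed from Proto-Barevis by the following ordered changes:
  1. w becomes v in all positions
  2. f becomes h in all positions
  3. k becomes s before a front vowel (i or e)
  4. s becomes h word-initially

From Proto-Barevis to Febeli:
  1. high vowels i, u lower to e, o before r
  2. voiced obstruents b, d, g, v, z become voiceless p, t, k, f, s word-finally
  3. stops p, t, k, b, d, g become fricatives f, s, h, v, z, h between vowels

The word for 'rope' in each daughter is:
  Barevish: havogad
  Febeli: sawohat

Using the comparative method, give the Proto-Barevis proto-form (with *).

Position 3: Barevish has v, Febeli has w. Febeli preserves w here (none of its changes turn any other segment into w), so the proto-segment is *w.
Position 7: Barevish has d, Febeli has t. Barevish preserves d here (none of its changes turn any other segment into d), so the proto-segment is *d.
This points to *sawogad. Verify forward in each daughter:
Barevish: *sawogad
  sawogad → savogad   [unconditioned shift]
  savogad (rule 2 does not apply)
  savogad (rule 3 does not apply)
  savogad → havogad   [debuccalisation]
  giving Barevish havogad.
Febeli: *sawogad
  sawogad (rule 1 does not apply)
  sawogad → sawogat   [final devoicing]
  sawogat → sawohat   [intervocalic lenition]
  giving Febeli sawohat.
No other proto-form is consistent with every reflex, so the reconstruction is *sawogad.

*sawogad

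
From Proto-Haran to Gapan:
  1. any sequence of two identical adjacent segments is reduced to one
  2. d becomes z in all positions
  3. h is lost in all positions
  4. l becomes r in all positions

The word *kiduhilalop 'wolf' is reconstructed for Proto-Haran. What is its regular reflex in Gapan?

kizuirarop

Gapan: start from *kiduhilalop.
  rule 1: no change — kiduhilalop
  rule 2 (unconditioned shift): kiduhilalop → kizuhilalop
  rule 3 (h-loss): kizuhilalop → kizuilalop
  rule 4 (unconditioned shift): kizuilalop → kizuirarop
  ⇒ Gapan kizuirarop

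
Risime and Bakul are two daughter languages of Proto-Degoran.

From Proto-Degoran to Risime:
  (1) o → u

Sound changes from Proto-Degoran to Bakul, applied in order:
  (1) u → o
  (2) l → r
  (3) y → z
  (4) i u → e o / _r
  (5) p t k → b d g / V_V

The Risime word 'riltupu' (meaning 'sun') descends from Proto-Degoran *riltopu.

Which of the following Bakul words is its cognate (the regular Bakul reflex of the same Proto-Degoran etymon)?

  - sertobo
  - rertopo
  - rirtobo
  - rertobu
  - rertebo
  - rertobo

rertobo

Bakul: start from *riltopu.
  rule 1 (vowel merger): riltopu → riltopo
  rule 2 (unconditioned shift): riltopo → rirtopo
  rule 3: no change — rirtopo
  rule 4 (pre-rhotic lowering): rirtopo → rertopo
  rule 5 (intervocalic voicing): rertopo → rertobo
  ⇒ Bakul rertobo
The other candidates each miss or misapply at least one Bakul change.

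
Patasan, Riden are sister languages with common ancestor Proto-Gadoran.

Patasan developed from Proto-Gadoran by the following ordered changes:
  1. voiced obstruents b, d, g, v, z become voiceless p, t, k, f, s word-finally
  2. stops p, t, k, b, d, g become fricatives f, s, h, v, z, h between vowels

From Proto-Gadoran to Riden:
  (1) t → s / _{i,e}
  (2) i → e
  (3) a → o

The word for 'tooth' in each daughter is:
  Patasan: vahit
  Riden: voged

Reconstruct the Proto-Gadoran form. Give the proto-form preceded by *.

Position 2: Patasan has a, Riden has o. Patasan preserves a here (none of its changes turn any other segment into a), so the proto-segment is *a.
Position 5: Patasan has t, Riden has d. Riden preserves d here (none of its changes turn any other segment into d), so the proto-segment is *d.
Position 4: Patasan has i, Riden has e. Patasan preserves i here (none of its changes turn any other segment into i), so the proto-segment is *i.
Verify the candidate proto-form against each daughter:
Patasan: *vagid > vagit > vahit  (by final devoicing, intervocalic lenition)
Riden: start from *vagid.
  rule 1: no change — vagid
  rule 2 (vowel merger): vagid → vaged
  rule 3 (vowel merger): vaged → voged
  ⇒ Riden voged
No other proto-form is consistent with every reflex, so the reconstruction is *vagid.

*vagid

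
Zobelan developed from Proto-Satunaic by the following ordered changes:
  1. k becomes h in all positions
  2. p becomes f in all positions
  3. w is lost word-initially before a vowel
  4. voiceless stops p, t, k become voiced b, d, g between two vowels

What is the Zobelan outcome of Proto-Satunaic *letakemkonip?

ledahemhonif

Zobelan: *letakemkonip > letahemhonip > letahemhonif > ledahemhonif  (by unconditioned shift, unconditioned shift, intervocalic voicing)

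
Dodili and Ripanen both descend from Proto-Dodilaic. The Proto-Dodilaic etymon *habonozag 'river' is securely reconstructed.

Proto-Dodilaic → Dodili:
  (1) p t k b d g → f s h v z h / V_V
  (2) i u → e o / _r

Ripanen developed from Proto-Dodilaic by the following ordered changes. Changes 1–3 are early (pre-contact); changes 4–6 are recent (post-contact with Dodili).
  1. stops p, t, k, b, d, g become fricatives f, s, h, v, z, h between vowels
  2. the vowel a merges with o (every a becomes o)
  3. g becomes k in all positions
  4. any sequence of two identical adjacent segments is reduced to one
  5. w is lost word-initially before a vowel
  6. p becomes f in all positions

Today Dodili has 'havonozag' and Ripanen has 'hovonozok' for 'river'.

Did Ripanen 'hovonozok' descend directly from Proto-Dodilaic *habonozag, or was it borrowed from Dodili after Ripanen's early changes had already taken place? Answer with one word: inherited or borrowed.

If inherited, *habonozag would pass through all of Ripanen's changes:
Ripanen: *habonozag
  habonozag → havonozag   [intervocalic lenition]
  havonozag → hovonozog   [vowel merger]
  hovonozog → hovonozok   [unconditioned shift]
  hovonozok (rule 4 does not apply)
  hovonozok (rule 5 does not apply)
  hovonozok (rule 6 does not apply)
  giving Ripanen hovonozok.
If borrowed from Dodili 'havonozag' after the early changes, it would undergo only the recent ones:
  rule 4 (degemination): no change (havonozag)
  rule 5 (glide loss): no change (havonozag)
  rule 6 (unconditioned shift): no change (havonozag)
  ⇒ as a loan: havonozag
Ripanen 'hovonozok' matches the inherited outcome exactly, so it is an inherited cognate, not a loan.

inherited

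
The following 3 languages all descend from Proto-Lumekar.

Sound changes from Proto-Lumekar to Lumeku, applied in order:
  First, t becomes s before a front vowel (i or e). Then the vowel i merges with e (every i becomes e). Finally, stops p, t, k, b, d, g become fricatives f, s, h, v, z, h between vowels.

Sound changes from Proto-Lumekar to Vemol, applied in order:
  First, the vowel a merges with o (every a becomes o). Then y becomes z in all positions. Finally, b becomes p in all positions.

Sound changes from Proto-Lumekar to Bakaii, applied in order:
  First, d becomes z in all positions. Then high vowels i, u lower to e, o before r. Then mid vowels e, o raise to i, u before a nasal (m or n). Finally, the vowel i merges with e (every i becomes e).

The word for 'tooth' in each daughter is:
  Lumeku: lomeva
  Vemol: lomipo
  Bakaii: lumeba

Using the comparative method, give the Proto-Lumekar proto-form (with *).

Position 4: Lumeku has e, Vemol has i, Bakaii has e. Vemol preserves i here (none of its changes turn any other segment into i), so the proto-segment is *i.
Position 6: Lumeku has a, Vemol has o, Bakaii has a. Lumeku preserves a here (none of its changes turn any other segment into a), so the proto-segment is *a.
This points to *lomiba. Verify forward in each daughter:
Lumeku: *lomiba
  lomiba (rule 1 does not apply)
  lomiba → lomeba   [vowel merger]
  lomeba → lomeva   [intervocalic lenition]
  giving Lumeku lomeva.
Vemol: *lomiba
  lomiba → lomibo   [vowel merger]
  lomibo (rule 2 does not apply)
  lomibo → lomipo   [unconditioned shift]
  giving Vemol lomipo.
Bakaii: start from *lomiba.
  rule 1: no change — lomiba
  rule 2: no change — lomiba
  rule 3 (pre-nasal raising): lomiba → lumiba
  rule 4 (vowel merger): lumiba → lumeba
  ⇒ Bakaii lumeba
No other proto-form is consistent with every reflex, so the reconstruction is *lomiba.

*lomiba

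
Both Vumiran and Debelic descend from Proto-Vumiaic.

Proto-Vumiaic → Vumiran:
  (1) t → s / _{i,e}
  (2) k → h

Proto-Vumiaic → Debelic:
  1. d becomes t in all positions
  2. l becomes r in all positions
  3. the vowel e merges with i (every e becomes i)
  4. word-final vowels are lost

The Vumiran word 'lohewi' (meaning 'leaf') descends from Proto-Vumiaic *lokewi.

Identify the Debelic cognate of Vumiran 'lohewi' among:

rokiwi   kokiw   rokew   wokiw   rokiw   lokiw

Debelic: start from *lokewi.
  rule 1: no change — lokewi
  rule 2 (unconditioned shift): lokewi → rokewi
  rule 3 (vowel merger): rokewi → rokiwi
  rule 4 (apocope): rokiwi → rokiw
  ⇒ Debelic rokiw
The other candidates each miss or misapply at least one Debelic change.

rokiw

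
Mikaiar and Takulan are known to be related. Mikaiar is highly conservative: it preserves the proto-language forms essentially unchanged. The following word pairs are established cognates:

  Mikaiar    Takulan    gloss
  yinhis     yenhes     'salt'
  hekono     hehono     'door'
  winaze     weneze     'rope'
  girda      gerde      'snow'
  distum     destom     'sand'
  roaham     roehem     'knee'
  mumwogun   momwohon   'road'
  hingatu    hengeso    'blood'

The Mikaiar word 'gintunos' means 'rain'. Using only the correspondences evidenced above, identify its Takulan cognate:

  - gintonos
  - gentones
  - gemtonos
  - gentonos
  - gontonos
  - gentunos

gentonos

yinhis ~ yenhes, winaze ~ weneze — Mikaiar i corresponds to Takulan e after a consonant, before a nasal.
mumwogun ~ momwohon — Mikaiar u corresponds to Takulan o after a consonant, before a nasal.
Applying these to Mikaiar 'gintunos':
  gintunos → gentunos   (i→e after a consonant, before a nasal)
  gentunos → gentonos   (u→o after a consonant, before a nasal)
So the Takulan cognate is 'gentonos'.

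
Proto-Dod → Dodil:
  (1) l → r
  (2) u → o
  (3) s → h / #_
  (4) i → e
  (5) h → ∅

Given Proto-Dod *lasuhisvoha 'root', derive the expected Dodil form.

rasoesvoa

Dodil: *lasuhisvoha
  lasuhisvoha → rasuhisvoha   [unconditioned shift]
  rasuhisvoha → rasohisvoha   [vowel merger]
  rasohisvoha (rule 3 does not apply)
  rasohisvoha → rasohesvoha   [vowel merger]
  rasohesvoha → rasoesvoa   [h-loss]
  giving Dodil rasoesvoa.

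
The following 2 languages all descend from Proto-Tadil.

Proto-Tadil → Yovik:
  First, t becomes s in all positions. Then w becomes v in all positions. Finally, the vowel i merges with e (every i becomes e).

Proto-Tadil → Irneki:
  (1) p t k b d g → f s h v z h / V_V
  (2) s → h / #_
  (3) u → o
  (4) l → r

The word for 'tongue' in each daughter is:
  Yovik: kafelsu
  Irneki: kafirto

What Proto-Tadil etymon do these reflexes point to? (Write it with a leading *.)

Position 6: Yovik has s, Irneki has t. Irneki preserves t here (none of its changes turn any other segment into t), so the proto-segment is *t.
Position 5: Yovik has l, Irneki has r. Yovik preserves l here (none of its changes turn any other segment into l), so the proto-segment is *l.
Position 4: Yovik has e, Irneki has i. Irneki preserves i here (none of its changes turn any other segment into i), so the proto-segment is *i.
Verify the candidate proto-form against each daughter:
Yovik: start from *kafiltu.
  rule 1 (unconditioned shift): kafiltu → kafilsu
  rule 2: no change — kafilsu
  rule 3 (vowel merger): kafilsu → kafelsu
  ⇒ Yovik kafelsu
Irneki: start from *kafiltu.
  rule 1: no change — kafiltu
  rule 2: no change — kafiltu
  rule 3 (vowel merger): kafiltu → kafilto
  rule 4 (unconditioned shift): kafilto → kafirto
  ⇒ Irneki kafirto
*kafiltu is the unique common source.

*kafiltu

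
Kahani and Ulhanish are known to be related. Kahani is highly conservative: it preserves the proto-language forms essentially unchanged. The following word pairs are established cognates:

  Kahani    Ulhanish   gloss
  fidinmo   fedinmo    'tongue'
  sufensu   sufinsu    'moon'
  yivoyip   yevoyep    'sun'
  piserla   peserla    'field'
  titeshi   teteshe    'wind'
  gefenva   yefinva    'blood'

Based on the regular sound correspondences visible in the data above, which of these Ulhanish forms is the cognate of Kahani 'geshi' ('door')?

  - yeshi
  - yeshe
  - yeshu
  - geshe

gefenva ~ yefinva — Kahani g corresponds to Ulhanish y word-initially before a front vowel.
titeshi ~ teteshe — Kahani i corresponds to Ulhanish e word-finally.
Applying these to Kahani 'geshi':
  geshi → yeshi   (g→y word-initially before a front vowel)
  yeshi → yeshe   (i→e word-finally)
So the Ulhanish cognate is 'yeshe'.

yeshe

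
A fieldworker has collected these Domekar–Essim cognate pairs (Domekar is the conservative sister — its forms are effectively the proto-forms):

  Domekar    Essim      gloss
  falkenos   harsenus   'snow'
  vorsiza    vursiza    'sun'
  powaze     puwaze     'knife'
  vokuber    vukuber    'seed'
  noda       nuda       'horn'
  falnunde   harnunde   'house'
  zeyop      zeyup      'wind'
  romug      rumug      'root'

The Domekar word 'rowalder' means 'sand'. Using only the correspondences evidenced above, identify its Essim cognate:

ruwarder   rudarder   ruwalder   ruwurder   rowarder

falkenos ~ harsenus, powaze ~ puwaze — Domekar o corresponds to Essim u after a consonant, before a consonant other than r, m, n, p, b, f, v.
falkenos ~ harsenus — Domekar l corresponds to Essim r after a vowel, before a consonant other than r, m, n, p, b, f, v.
Applying these to Domekar 'rowalder':
  rowalder → ruwalder   (o→u after a consonant, before a consonant other than r, m, n, p, b, f, v)
  ruwalder → ruwarder   (l→r after a vowel, before a consonant other than r, m, n, p, b, f, v)
So the Essim cognate is 'ruwarder'.

ruwarder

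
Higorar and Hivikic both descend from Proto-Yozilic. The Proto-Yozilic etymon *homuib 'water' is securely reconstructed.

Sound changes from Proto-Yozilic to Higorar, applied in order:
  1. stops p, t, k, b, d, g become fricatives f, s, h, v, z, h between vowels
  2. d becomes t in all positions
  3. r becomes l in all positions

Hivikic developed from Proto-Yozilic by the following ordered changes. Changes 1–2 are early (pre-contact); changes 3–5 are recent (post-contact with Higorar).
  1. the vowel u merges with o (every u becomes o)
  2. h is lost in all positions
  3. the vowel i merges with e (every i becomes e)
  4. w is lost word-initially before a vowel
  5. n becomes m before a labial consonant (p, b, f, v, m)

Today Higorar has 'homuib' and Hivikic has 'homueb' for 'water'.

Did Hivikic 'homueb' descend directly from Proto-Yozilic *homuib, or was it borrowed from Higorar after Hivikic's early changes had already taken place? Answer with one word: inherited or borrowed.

borrowed

If inherited, *homuib would pass through all of Hivikic's changes:
Hivikic: *homuib
  homuib → homoib   [vowel merger]
  homoib → omoib   [h-loss]
  omoib → omoeb   [vowel merger]
  omoeb (rule 4 does not apply)
  omoeb (rule 5 does not apply)
  giving Hivikic omoeb.
If borrowed from Higorar 'homuib' after the early changes, it would undergo only the recent ones:
  rule 3 (vowel merger): homuib → homueb
  rule 4 (glide loss): no change (homueb)
  rule 5 (nasal place assimilation): no change (homueb)
  ⇒ as a loan: homueb
Hivikic 'homueb' matches the loan outcome 'homueb', not the inherited 'omoeb' — it skipped the early Hivikic changes, so it was borrowed from Higorar.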